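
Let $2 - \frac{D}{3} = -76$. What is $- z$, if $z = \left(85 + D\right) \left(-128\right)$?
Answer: $40832$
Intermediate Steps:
$D = 234$ ($D = 6 - -228 = 6 + 228 = 234$)
$z = -40832$ ($z = \left(85 + 234\right) \left(-128\right) = 319 \left(-128\right) = -40832$)
$- z = \left(-1\right) \left(-40832\right) = 40832$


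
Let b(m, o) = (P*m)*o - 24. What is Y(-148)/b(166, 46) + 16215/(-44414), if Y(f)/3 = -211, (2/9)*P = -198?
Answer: -18382313573/50363255300 ≈ -0.36499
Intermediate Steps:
P = -891 (P = (9/2)*(-198) = -891)
Y(f) = -633 (Y(f) = 3*(-211) = -633)
b(m, o) = -24 - 891*m*o (b(m, o) = (-891*m)*o - 24 = -891*m*o - 24 = -24 - 891*m*o)
Y(-148)/b(166, 46) + 16215/(-44414) = -633/(-24 - 891*166*46) + 16215/(-44414) = -633/(-24 - 6803676) + 16215*(-1/44414) = -633/(-6803700) - 16215/44414 = -633*(-1/6803700) - 16215/44414 = 211/2267900 - 16215/44414 = -18382313573/50363255300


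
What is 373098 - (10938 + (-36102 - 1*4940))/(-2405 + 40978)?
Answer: 14391539258/38573 ≈ 3.7310e+5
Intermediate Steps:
373098 - (10938 + (-36102 - 1*4940))/(-2405 + 40978) = 373098 - (10938 + (-36102 - 4940))/38573 = 373098 - (10938 - 41042)/38573 = 373098 - (-30104)/38573 = 373098 - 1*(-30104/38573) = 373098 + 30104/38573 = 14391539258/38573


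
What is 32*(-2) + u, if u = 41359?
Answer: 41295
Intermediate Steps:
32*(-2) + u = 32*(-2) + 41359 = -64 + 41359 = 41295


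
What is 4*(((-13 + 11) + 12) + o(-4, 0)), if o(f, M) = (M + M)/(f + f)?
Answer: 40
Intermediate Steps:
o(f, M) = M/f (o(f, M) = (2*M)/((2*f)) = (2*M)*(1/(2*f)) = M/f)
4*(((-13 + 11) + 12) + o(-4, 0)) = 4*(((-13 + 11) + 12) + 0/(-4)) = 4*((-2 + 12) + 0*(-¼)) = 4*(10 + 0) = 4*10 = 40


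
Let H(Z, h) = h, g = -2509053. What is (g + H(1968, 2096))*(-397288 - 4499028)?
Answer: 12274853670412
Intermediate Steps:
(g + H(1968, 2096))*(-397288 - 4499028) = (-2509053 + 2096)*(-397288 - 4499028) = -2506957*(-4896316) = 12274853670412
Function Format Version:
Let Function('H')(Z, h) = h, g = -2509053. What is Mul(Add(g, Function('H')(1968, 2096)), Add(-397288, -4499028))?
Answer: 12274853670412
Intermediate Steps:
Mul(Add(g, Function('H')(1968, 2096)), Add(-397288, -4499028)) = Mul(Add(-2509053, 2096), Add(-397288, -4499028)) = Mul(-2506957, -4896316) = 12274853670412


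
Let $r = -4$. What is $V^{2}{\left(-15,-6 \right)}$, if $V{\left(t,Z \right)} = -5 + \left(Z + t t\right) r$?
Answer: $776161$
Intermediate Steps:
$V{\left(t,Z \right)} = -5 - 4 Z - 4 t^{2}$ ($V{\left(t,Z \right)} = -5 + \left(Z + t t\right) \left(-4\right) = -5 + \left(Z + t^{2}\right) \left(-4\right) = -5 - \left(4 Z + 4 t^{2}\right) = -5 - 4 Z - 4 t^{2}$)
$V^{2}{\left(-15,-6 \right)} = \left(-5 - -24 - 4 \left(-15\right)^{2}\right)^{2} = \left(-5 + 24 - 900\right)^{2} = \left(-881\right)^{2} = 776161$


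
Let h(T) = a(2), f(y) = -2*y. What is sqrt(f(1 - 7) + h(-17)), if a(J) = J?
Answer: sqrt(14) ≈ 3.7417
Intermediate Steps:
h(T) = 2
sqrt(f(1 - 7) + h(-17)) = sqrt(-2*(1 - 7) + 2) = sqrt(-2*(-6) + 2) = sqrt(12 + 2) = sqrt(14)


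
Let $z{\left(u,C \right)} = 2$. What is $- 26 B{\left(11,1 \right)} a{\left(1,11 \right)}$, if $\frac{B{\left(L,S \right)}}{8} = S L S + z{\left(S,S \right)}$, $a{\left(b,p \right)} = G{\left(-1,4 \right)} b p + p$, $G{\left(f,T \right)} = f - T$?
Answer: $118976$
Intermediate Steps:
$a{\left(b,p \right)} = p - 5 b p$ ($a{\left(b,p \right)} = \left(-1 - 4\right) b p + p = - 5 b p + p = p - 5 b p$)
$B{\left(L,S \right)} = 16 + 8 L S^{2}$ ($B{\left(L,S \right)} = 8 \left(S L S + 2\right) = 8 \left(L S S + 2\right) = 8 \left(L S^{2} + 2\right) = 8 \left(2 + L S^{2}\right) = 16 + 8 L S^{2}$)
$- 26 B{\left(11,1 \right)} a{\left(1,11 \right)} = - 26 \left(16 + 8 \cdot 11 \cdot 1^{2}\right) 11 \left(1 - 5\right) = - 26 \left(16 + 8 \cdot 11 \cdot 1\right) 11 \left(1 - 5\right) = - 26 \left(16 + 88\right) 11 \left(-4\right) = \left(-26\right) 104 \left(-44\right) = \left(-2704\right) \left(-44\right) = 118976$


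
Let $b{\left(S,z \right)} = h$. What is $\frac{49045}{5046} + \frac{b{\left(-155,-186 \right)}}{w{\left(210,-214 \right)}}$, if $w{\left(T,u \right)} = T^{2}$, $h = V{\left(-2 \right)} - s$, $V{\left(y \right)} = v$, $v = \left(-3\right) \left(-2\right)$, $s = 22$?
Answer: $\frac{180233647}{18544050} \approx 9.7192$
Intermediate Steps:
$v = 6$
$V{\left(y \right)} = 6$
$h = -16$ ($h = 6 - 22 = -16$)
$b{\left(S,z \right)} = -16$
$\frac{49045}{5046} + \frac{b{\left(-155,-186 \right)}}{w{\left(210,-214 \right)}} = \frac{49045}{5046} - \frac{16}{210^{2}} = 49045 \cdot \frac{1}{5046} - \frac{16}{44100} = \frac{49045}{5046} - \frac{4}{11025} = \frac{180233647}{18544050}$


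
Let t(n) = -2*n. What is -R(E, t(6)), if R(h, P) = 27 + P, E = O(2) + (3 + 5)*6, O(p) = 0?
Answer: -15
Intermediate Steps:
E = 48 (E = 0 + (3 + 5)*6 = 0 + 8*6 = 0 + 48 = 48)
-R(E, t(6)) = -(27 - 2*6) = -(27 - 12) = -1*15 = -15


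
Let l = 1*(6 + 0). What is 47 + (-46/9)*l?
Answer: 49/3 ≈ 16.333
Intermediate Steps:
l = 6 (l = 1*6 = 6)
47 + (-46/9)*l = 47 - 46/9*6 = 47 - 92/3 = 49/3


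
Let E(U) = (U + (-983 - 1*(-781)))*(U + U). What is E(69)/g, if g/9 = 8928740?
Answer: -3059/13393110 ≈ -0.00022840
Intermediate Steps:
g = 80358660 (g = 9*8928740 = 80358660)
E(U) = 2*U*(-202 + U) (E(U) = (U + (-983 + 781))*(2*U) = (U - 202)*(2*U) = (-202 + U)*(2*U) = 2*U*(-202 + U))
E(69)/g = (2*69*(-202 + 69))/80358660 = (2*69*(-133))*(1/80358660) = -18354*1/80358660 = -3059/13393110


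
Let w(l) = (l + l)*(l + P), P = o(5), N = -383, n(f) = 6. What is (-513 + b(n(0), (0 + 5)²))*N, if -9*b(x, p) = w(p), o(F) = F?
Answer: 780937/3 ≈ 2.6031e+5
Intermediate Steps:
P = 5
w(l) = 2*l*(5 + l) (w(l) = (l + l)*(l + 5) = (2*l)*(5 + l) = 2*l*(5 + l))
b(x, p) = -2*p*(5 + p)/9
(-513 + b(n(0), (0 + 5)²))*N = (-513 - 2*(0 + 5)²*(5 + (0 + 5)²)/9)*(-383) = (-513 - 2/9*5²*(5 + 5²))*(-383) = (-513 - 2/9*25*(5 + 25))*(-383) = (-513 - 2/9*25*30)*(-383) = (-513 - 500/3)*(-383) = -2039/3*(-383) = 780937/3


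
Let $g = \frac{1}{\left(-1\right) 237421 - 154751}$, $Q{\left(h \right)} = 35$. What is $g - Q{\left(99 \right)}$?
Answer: $- \frac{13726021}{392172} \approx -35.0$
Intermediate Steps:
$g = - \frac{1}{392172}$ ($g = \frac{1}{-237421 - 154751} = \frac{1}{-392172} = - \frac{1}{392172} \approx -2.5499 \cdot 10^{-6}$)
$g - Q{\left(99 \right)} = - \frac{1}{392172} - 35 = - \frac{13726021}{392172}$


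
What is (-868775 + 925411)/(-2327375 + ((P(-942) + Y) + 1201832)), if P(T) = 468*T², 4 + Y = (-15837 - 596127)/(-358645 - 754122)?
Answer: 708119908/5178252551791 ≈ 0.00013675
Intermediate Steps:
Y = -43136/12503 (Y = -4 + (-15837 - 596127)/(-358645 - 754122) = -4 - 611964/(-1112767) = -4 - 611964*(-1/1112767) = -4 + 6876/12503 = -43136/12503 ≈ -3.4501)
(-868775 + 925411)/(-2327375 + ((P(-942) + Y) + 1201832)) = (-868775 + 925411)/(-2327375 + ((468*(-942)² - 43136/12503) + 1201832)) = 56636/(-2327375 + ((468*887364 - 43136/12503) + 1201832)) = 56636/(-2327375 + ((415286352 - 43136/12503) + 1201832)) = 56636/(-2327375 + (5192325215920/12503 + 1201832)) = 56636/(-2327375 + 5207351721416/12503) = 56636/(5178252551791/12503) = 56636*(12503/5178252551791) = 708119908/5178252551791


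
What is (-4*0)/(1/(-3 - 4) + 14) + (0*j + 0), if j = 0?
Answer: 0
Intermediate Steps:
(-4*0)/(1/(-3 - 4) + 14) + (0*j + 0) = (-4*0)/(1/(-3 - 4) + 14) + (0*0 + 0) = 0/(1/(-7) + 14) + (0 + 0) = 0/(-1/7 + 14) + 0 = 0/(97/7) + 0 = 0*(7/97) + 0 = 0 + 0 = 0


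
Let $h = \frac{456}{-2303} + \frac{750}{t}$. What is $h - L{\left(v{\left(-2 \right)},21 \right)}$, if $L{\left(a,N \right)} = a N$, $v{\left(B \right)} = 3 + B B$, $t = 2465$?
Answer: $- \frac{166780071}{1135379} \approx -146.89$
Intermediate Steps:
$h = \frac{120642}{1135379}$ ($h = \frac{456}{-2303} + \frac{750}{2465} = 456 \left(- \frac{1}{2303}\right) + 750 \cdot \frac{1}{2465} = - \frac{456}{2303} + \frac{150}{493} = \frac{120642}{1135379} \approx 0.10626$)
$v{\left(B \right)} = 3 + B^{2}$
$L{\left(a,N \right)} = N a$
$h - L{\left(v{\left(-2 \right)},21 \right)} = \frac{120642}{1135379} - 21 \left(3 + \left(-2\right)^{2}\right) = \frac{120642}{1135379} - 21 \left(3 + 4\right) = \frac{120642}{1135379} - 21 \cdot 7 = \frac{120642}{1135379} - 147 = - \frac{166780071}{1135379}$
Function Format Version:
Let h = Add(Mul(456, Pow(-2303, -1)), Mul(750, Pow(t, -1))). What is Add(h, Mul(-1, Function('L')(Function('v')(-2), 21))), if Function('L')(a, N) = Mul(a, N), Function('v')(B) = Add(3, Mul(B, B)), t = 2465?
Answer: Rational(-166780071, 1135379) ≈ -146.89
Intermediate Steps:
h = Rational(120642, 1135379) (h = Add(Mul(456, Pow(-2303, -1)), Mul(750, Pow(2465, -1))) = Add(Mul(456, Rational(-1, 2303)), Mul(750, Rational(1, 2465))) = Add(Rational(-456, 2303), Rational(150, 493)) = Rational(120642, 1135379) ≈ 0.10626)
Function('v')(B) = Add(3, Pow(B, 2))
Function('L')(a, N) = Mul(N, a)
Add(h, Mul(-1, Function('L')(Function('v')(-2), 21))) = Add(Rational(120642, 1135379), Mul(-1, Mul(21, Add(3, Pow(-2, 2))))) = Add(Rational(120642, 1135379), Mul(-1, Mul(21, Add(3, 4)))) = Add(Rational(120642, 1135379), Mul(-1, Mul(21, 7))) = Add(Rational(120642, 1135379), Mul(-1, 147)) = Add(Rational(120642, 1135379), -147) = Rational(-166780071, 1135379)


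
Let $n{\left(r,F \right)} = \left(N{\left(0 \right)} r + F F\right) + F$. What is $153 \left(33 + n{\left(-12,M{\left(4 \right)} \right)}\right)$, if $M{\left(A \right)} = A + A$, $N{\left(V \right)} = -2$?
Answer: $19737$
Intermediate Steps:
$M{\left(A \right)} = 2 A$
$n{\left(r,F \right)} = F + F^{2} - 2 r$ ($n{\left(r,F \right)} = \left(- 2 r + F F\right) + F = \left(- 2 r + F^{2}\right) + F = \left(F^{2} - 2 r\right) + F = F + F^{2} - 2 r$)
$153 \left(33 + n{\left(-12,M{\left(4 \right)} \right)}\right) = 153 \left(33 + \left(2 \cdot 4 + \left(2 \cdot 4\right)^{2} - -24\right)\right) = 153 \left(33 + \left(8 + 8^{2} + 24\right)\right) = 153 \left(33 + \left(8 + 64 + 24\right)\right) = 153 \left(33 + 96\right) = 153 \cdot 129 = 19737$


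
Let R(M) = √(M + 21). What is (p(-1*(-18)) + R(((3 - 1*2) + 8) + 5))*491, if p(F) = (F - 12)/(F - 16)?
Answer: 1473 + 491*√35 ≈ 4377.8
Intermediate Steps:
R(M) = √(21 + M)
p(F) = (-12 + F)/(-16 + F)
(p(-1*(-18)) + R(((3 - 1*2) + 8) + 5))*491 = ((-12 - 1*(-18))/(-16 - 1*(-18)) + √(21 + (((3 - 1*2) + 8) + 5)))*491 = ((-12 + 18)/(-16 + 18) + √(21 + (((3 - 2) + 8) + 5)))*491 = (6/2 + √(21 + ((1 + 8) + 5)))*491 = ((½)*6 + √(21 + (9 + 5)))*491 = (3 + √(21 + 14))*491 = (3 + √35)*491 = 1473 + 491*√35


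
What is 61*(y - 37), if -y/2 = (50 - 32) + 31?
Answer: -8235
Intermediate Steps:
y = -98 (y = -2*((50 - 32) + 31) = -2*(18 + 31) = -2*49 = -98)
61*(y - 37) = 61*(-98 - 37) = 61*(-135) = -8235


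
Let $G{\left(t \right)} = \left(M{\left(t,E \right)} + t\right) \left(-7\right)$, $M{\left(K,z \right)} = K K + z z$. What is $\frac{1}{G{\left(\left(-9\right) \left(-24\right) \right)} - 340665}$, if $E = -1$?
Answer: $- \frac{1}{668776} \approx -1.4953 \cdot 10^{-6}$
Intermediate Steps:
$M{\left(K,z \right)} = K^{2} + z^{2}$
$G{\left(t \right)} = -7 - 7 t - 7 t^{2}$ ($G{\left(t \right)} = \left(\left(t^{2} + \left(-1\right)^{2}\right) + t\right) \left(-7\right) = \left(\left(t^{2} + 1\right) + t\right) \left(-7\right) = \left(\left(1 + t^{2}\right) + t\right) \left(-7\right) = \left(1 + t + t^{2}\right) \left(-7\right) = -7 - 7 t - 7 t^{2}$)
$\frac{1}{G{\left(\left(-9\right) \left(-24\right) \right)} - 340665} = \frac{1}{\left(-7 - 7 \left(\left(-9\right) \left(-24\right)\right) - 7 \left(\left(-9\right) \left(-24\right)\right)^{2}\right) - 340665} = \frac{1}{\left(-7 - 1512 - 7 \cdot 216^{2}\right) - 340665} = \frac{1}{\left(-7 - 1512 - 326592\right) - 340665} = \frac{1}{-328111 - 340665} = \frac{1}{-668776} = - \frac{1}{668776}$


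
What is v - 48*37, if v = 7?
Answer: -1769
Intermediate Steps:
v - 48*37 = 7 - 48*37 = 7 - 1776 = -1769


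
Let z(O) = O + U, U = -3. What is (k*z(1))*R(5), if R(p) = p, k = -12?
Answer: 120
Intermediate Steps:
z(O) = -3 + O (z(O) = O - 3 = -3 + O)
(k*z(1))*R(5) = -12*(-3 + 1)*5 = -12*(-2)*5 = 24*5 = 120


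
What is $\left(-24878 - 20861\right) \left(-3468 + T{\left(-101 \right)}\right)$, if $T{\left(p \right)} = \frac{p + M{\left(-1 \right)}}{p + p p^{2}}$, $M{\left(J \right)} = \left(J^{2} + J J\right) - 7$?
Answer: $\frac{81722649549085}{515201} \approx 1.5862 \cdot 10^{8}$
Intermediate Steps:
$M{\left(J \right)} = -7 + 2 J^{2}$ ($M{\left(J \right)} = \left(J^{2} + J^{2}\right) - 7 = 2 J^{2} - 7 = -7 + 2 J^{2}$)
$T{\left(p \right)} = \frac{-5 + p}{p + p^{3}}$ ($T{\left(p \right)} = \frac{p - \left(7 - 2 \left(-1\right)^{2}\right)}{p + p p^{2}} = \frac{p + \left(-7 + 2 \cdot 1\right)}{p + p^{3}} = \frac{p + \left(-7 + 2\right)}{p + p^{3}} = \frac{p - 5}{p + p^{3}} = \frac{-5 + p}{p + p^{3}}$)
$\left(-24878 - 20861\right) \left(-3468 + T{\left(-101 \right)}\right) = \left(-24878 - 20861\right) \left(-3468 + \frac{-5 - 101}{-101 + \left(-101\right)^{3}}\right) = - 45739 \left(-3468 + \frac{1}{-101 - 1030301} \left(-106\right)\right) = - 45739 \left(-3468 + \frac{1}{-1030402} \left(-106\right)\right) = - 45739 \left(-3468 - - \frac{53}{515201}\right) = - 45739 \left(-3468 + \frac{53}{515201}\right) = \left(-45739\right) \left(- \frac{1786717015}{515201}\right) = \frac{81722649549085}{515201}$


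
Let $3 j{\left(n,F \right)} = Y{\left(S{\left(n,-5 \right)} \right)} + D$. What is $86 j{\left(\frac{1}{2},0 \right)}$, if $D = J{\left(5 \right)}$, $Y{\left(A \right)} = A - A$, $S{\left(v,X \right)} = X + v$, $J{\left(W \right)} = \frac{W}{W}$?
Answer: $\frac{86}{3} \approx 28.667$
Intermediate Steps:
$J{\left(W \right)} = 1$
$Y{\left(A \right)} = 0$
$D = 1$
$j{\left(n,F \right)} = \frac{1}{3}$ ($j{\left(n,F \right)} = \frac{0 + 1}{3} = \frac{1}{3} \cdot 1 = \frac{1}{3}$)
$86 j{\left(\frac{1}{2},0 \right)} = 86 \cdot \frac{1}{3} = \frac{86}{3}$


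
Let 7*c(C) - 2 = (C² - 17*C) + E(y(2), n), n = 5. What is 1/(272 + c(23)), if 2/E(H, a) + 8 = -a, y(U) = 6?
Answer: 91/26570 ≈ 0.0034249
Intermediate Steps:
E(H, a) = 2/(-8 - a)
c(C) = 24/91 - 17*C/7 + C²/7 (c(C) = 2/7 + ((C² - 17*C) - 2/(8 + 5))/7 = 2/7 + ((C² - 17*C) - 2/13)/7 = 2/7 + (-2/13 + C² - 17*C)/7 = 2/7 + (-2/91 - 17*C/7 + C²/7) = 24/91 - 17*C/7 + C²/7)
1/(272 + c(23)) = 1/(272 + (24/91 - 17/7*23 + (⅐)*23²)) = 1/(272 + (24/91 - 391/7 + (⅐)*529)) = 1/(272 + (24/91 - 391/7 + 529/7)) = 1/(272 + 1818/91) = 1/(26570/91) = 91/26570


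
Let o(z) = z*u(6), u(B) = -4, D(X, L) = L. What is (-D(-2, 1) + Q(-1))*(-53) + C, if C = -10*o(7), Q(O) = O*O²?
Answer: 386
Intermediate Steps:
Q(O) = O³
o(z) = -4*z (o(z) = z*(-4) = -4*z)
C = 280 (C = -10*(-4*7) = -10*(-28) = -1*(-280) = 280)
(-D(-2, 1) + Q(-1))*(-53) + C = (-1*1 + (-1)³)*(-53) + 280 = (-1 - 1)*(-53) + 280 = -2*(-53) + 280 = 106 + 280 = 386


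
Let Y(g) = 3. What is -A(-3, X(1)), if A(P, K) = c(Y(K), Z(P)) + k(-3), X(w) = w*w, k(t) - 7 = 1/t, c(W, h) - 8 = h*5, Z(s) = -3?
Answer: ⅓ ≈ 0.33333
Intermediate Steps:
c(W, h) = 8 + 5*h (c(W, h) = 8 + h*5 = 8 + 5*h)
k(t) = 7 + 1/t
X(w) = w²
A(P, K) = -⅓ (A(P, K) = (8 + 5*(-3)) + (7 + 1/(-3)) = (8 - 15) + (7 - ⅓) = -7 + 20/3 = -⅓)
-A(-3, X(1)) = -1*(-⅓) = ⅓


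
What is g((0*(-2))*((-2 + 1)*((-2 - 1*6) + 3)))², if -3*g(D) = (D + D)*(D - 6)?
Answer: 0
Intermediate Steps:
g(D) = -2*D*(-6 + D)/3 (g(D) = -(D + D)*(D - 6)/3 = -2*D*(-6 + D)/3)
g((0*(-2))*((-2 + 1)*((-2 - 1*6) + 3)))² = (2*((0*(-2))*((-2 + 1)*((-2 - 1*6) + 3)))*(6 - 0*(-2)*(-2 + 1)*((-2 - 1*6) + 3))/3)² = (2*(0*(-((-2 - 6) + 3)))*(6 - 0*(-((-2 - 6) + 3)))/3)² = (2*(0*(-(-8 + 3)))*(6 - 0*(-(-8 + 3)))/3)² = (2*(0*(-1*(-5)))*(6 - 0*(-1*(-5)))/3)² = (2*(0*5)*(6 - 0*5)/3)² = ((⅔)*0*(6 - 1*0))² = ((⅔)*0*(6 + 0))² = ((⅔)*0*6)² = 0² = 0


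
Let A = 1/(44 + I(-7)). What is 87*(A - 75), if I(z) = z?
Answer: -241338/37 ≈ -6522.6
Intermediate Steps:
A = 1/37 (A = 1/(44 - 7) = 1/37 ≈ 0.027027)
87*(A - 75) = 87*(1/37 - 75) = 87*(-2774/37) = -241338/37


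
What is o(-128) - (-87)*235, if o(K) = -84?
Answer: 20361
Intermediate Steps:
o(-128) - (-87)*235 = -84 - (-87)*235 = -84 - 1*(-20445) = -84 + 20445 = 20361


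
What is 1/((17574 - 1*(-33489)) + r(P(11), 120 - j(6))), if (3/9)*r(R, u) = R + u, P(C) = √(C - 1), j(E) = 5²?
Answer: 8558/439436169 - √10/878872338 ≈ 1.9471e-5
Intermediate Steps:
j(E) = 25
P(C) = √(-1 + C)
r(R, u) = 3*R + 3*u (r(R, u) = 3*(R + u) = 3*R + 3*u)
1/((17574 - 1*(-33489)) + r(P(11), 120 - j(6))) = 1/((17574 - 1*(-33489)) + (3*√(-1 + 11) + 3*(120 - 1*25))) = 1/((17574 + 33489) + (3*√10 + 3*(120 - 25))) = 1/(51063 + (3*√10 + 3*95)) = 1/(51063 + (3*√10 + 285)) = 1/(51063 + (285 + 3*√10)) = 1/(51348 + 3*√10)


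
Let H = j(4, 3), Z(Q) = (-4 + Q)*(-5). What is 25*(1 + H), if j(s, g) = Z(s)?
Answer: 25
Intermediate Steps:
Z(Q) = 20 - 5*Q
j(s, g) = 20 - 5*s
H = 0 (H = 20 - 5*4 = 20 - 20 = 0)
25*(1 + H) = 25*(1 + 0) = 25*1 = 25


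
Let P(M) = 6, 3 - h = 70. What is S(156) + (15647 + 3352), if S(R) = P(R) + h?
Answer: 18938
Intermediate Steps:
h = -67 (h = 3 - 1*70 = 3 - 70 = -67)
S(R) = -61 (S(R) = 6 - 67 = -61)
S(156) + (15647 + 3352) = -61 + (15647 + 3352) = -61 + 18999 = 18938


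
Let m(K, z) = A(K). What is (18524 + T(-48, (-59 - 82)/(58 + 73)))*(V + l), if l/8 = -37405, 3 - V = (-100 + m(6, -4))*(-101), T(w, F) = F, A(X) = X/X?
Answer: -750362081708/131 ≈ -5.7280e+9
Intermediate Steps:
A(X) = 1
m(K, z) = 1
V = -9996 (V = 3 - (-100 + 1)*(-101) = 3 - (-99)*(-101) = 3 - 1*9999 = 3 - 9999 = -9996)
l = -299240 (l = 8*(-37405) = -299240)
(18524 + T(-48, (-59 - 82)/(58 + 73)))*(V + l) = (18524 + (-59 - 82)/(58 + 73))*(-9996 - 299240) = (18524 - 141/131)*(-309236) = (2426503/131)*(-309236) = -750362081708/131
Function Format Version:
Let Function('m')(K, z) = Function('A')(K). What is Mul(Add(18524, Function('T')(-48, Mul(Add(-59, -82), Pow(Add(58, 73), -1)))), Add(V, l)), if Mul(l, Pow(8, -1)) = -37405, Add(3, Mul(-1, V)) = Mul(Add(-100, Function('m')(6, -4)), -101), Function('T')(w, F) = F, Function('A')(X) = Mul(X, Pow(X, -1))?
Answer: Rational(-750362081708, 131) ≈ -5.7280e+9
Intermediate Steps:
Function('A')(X) = 1
Function('m')(K, z) = 1
V = -9996 (V = Add(3, Mul(-1, Mul(Add(-100, 1), -101))) = Add(3, Mul(-1, Mul(-99, -101))) = Add(3, Mul(-1, 9999)) = Add(3, -9999) = -9996)
l = -299240 (l = Mul(8, -37405) = -299240)
Mul(Add(18524, Function('T')(-48, Mul(Add(-59, -82), Pow(Add(58, 73), -1)))), Add(V, l)) = Mul(Add(18524, Mul(Add(-59, -82), Pow(Add(58, 73), -1))), Add(-9996, -299240)) = Mul(Add(18524, Mul(-141, Pow(131, -1))), -309236) = Mul(Add(18524, Mul(-141, Rational(1, 131))), -309236) = Mul(Add(18524, Rational(-141, 131)), -309236) = Mul(Rational(2426503, 131), -309236) = Rational(-750362081708, 131)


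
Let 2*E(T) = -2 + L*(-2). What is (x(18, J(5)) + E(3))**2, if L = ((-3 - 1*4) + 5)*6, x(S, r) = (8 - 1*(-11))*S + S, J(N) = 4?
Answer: 137641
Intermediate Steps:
x(S, r) = 20*S (x(S, r) = (8 + 11)*S + S = 19*S + S = 20*S)
L = -12 (L = ((-3 - 4) + 5)*6 = (-7 + 5)*6 = -2*6 = -12)
E(T) = 11 (E(T) = (-2 - 12*(-2))/2 = (-2 + 24)/2 = (1/2)*22 = 11)
(x(18, J(5)) + E(3))**2 = (20*18 + 11)**2 = (360 + 11)**2 = 371**2 = 137641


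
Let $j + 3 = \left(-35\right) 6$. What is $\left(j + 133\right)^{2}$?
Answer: $6400$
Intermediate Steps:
$j = -213$ ($j = -3 - 210 = -213$)
$\left(j + 133\right)^{2} = \left(-213 + 133\right)^{2} = \left(-80\right)^{2} = 6400$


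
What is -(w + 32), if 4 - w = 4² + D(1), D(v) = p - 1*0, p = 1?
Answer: -19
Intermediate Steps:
D(v) = 1 (D(v) = 1 - 1*0 = 1 + 0 = 1)
w = -13 (w = 4 - (4² + 1) = 4 - (16 + 1) = 4 - 1*17 = 4 - 17 = -13)
-(w + 32) = -(-13 + 32) = -1*19 = -19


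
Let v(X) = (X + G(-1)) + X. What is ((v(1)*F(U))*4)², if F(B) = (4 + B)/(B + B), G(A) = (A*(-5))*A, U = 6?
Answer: 100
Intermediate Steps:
G(A) = -5*A² (G(A) = (-5*A)*A = -5*A²)
v(X) = -5 + 2*X (v(X) = (X - 5*(-1)²) + X = (X - 5*1) + X = (X - 5) + X = (-5 + X) + X = -5 + 2*X)
F(B) = (4 + B)/(2*B) (F(B) = (4 + B)/((2*B)) = (4 + B)*(1/(2*B)) = (4 + B)/(2*B))
((v(1)*F(U))*4)² = (((-5 + 2*1)*((½)*(4 + 6)/6))*4)² = (((-5 + 2)*((½)*(⅙)*10))*4)² = (-3*⅚*4)² = (-5/2*4)² = (-10)² = 100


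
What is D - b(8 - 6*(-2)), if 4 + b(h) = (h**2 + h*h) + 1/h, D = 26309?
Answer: 510259/20 ≈ 25513.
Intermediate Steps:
b(h) = -4 + 1/h + 2*h**2 (b(h) = -4 + ((h**2 + h*h) + 1/h) = -4 + ((h**2 + h**2) + 1/h) = -4 + (2*h**2 + 1/h) = -4 + (1/h + 2*h**2) = -4 + 1/h + 2*h**2)
D - b(8 - 6*(-2)) = 26309 - (-4 + 1/(8 - 6*(-2)) + 2*(8 - 6*(-2))**2) = 26309 - (-4 + 1/(8 + 12) + 2*(8 + 12)**2) = 26309 - (-4 + 1/20 + 2*20**2) = 26309 - (-4 + 1/20 + 2*400) = 26309 - (-4 + 1/20 + 800) = 26309 - 1*15921/20 = 26309 - 15921/20 = 510259/20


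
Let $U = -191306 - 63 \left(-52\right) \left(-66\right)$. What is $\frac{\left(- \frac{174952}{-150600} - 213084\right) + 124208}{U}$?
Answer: $\frac{1673068831}{7671601650} \approx 0.21809$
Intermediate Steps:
$U = -407522$ ($U = -191306 - \left(-3276\right) \left(-66\right) = -191306 - 216216 = -407522$)
$\frac{\left(- \frac{174952}{-150600} - 213084\right) + 124208}{U} = \frac{\left(- \frac{174952}{-150600} - 213084\right) + 124208}{-407522} = \left(\left(\left(-174952\right) \left(- \frac{1}{150600}\right) - 213084\right) + 124208\right) \left(- \frac{1}{407522}\right) = \left(\left(\frac{21869}{18825} - 213084\right) + 124208\right) \left(- \frac{1}{407522}\right) = \left(- \frac{4011284431}{18825} + 124208\right) \left(- \frac{1}{407522}\right) = \left(- \frac{1673068831}{18825}\right) \left(- \frac{1}{407522}\right) = \frac{1673068831}{7671601650}$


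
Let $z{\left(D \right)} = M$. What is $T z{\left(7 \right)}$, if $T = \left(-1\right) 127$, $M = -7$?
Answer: $889$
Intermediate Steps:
$z{\left(D \right)} = -7$
$T = -127$
$T z{\left(7 \right)} = \left(-127\right) \left(-7\right) = 889$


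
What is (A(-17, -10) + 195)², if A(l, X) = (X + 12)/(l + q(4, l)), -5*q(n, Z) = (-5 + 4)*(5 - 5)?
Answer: 10975969/289 ≈ 37979.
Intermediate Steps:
q(n, Z) = 0 (q(n, Z) = -(-5 + 4)*(5 - 5)/5 = -(-1)*0/5 = -⅕*0 = 0)
A(l, X) = (12 + X)/l (A(l, X) = (X + 12)/(l + 0) = (12 + X)/l)
(A(-17, -10) + 195)² = ((12 - 10)/(-17) + 195)² = (-1/17*2 + 195)² = (-2/17 + 195)² = (3313/17)² = 10975969/289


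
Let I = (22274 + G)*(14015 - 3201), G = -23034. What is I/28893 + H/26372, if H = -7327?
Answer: -216953673091/761966196 ≈ -284.73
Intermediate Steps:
I = -8218640 (I = (22274 - 23034)*(14015 - 3201) = -760*10814 = -8218640)
I/28893 + H/26372 = -8218640/28893 - 7327/26372 = -216953673091/761966196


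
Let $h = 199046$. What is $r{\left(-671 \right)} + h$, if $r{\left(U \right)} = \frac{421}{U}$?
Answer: $\frac{133559445}{671} \approx 1.9905 \cdot 10^{5}$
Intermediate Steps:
$r{\left(-671 \right)} + h = \frac{421}{-671} + 199046 = 421 \left(- \frac{1}{671}\right) + 199046 = - \frac{421}{671} + 199046 = \frac{133559445}{671}$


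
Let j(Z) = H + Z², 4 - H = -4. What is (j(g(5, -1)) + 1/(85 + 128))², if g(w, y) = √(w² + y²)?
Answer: 52461049/45369 ≈ 1156.3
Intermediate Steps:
H = 8 (H = 4 - 1*(-4) = 4 + 4 = 8)
j(Z) = 8 + Z²
(j(g(5, -1)) + 1/(85 + 128))² = ((8 + (√(5² + (-1)²))²) + 1/(85 + 128))² = ((8 + (√(25 + 1))²) + 1/213)² = ((8 + (√26)²) + 1/213)² = ((8 + 26) + 1/213)² = (34 + 1/213)² = (7243/213)² = 52461049/45369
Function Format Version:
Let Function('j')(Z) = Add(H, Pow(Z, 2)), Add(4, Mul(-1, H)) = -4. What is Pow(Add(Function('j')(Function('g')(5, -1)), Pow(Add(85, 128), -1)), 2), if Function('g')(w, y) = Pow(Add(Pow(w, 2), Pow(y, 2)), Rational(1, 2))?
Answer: Rational(52461049, 45369) ≈ 1156.3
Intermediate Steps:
H = 8 (H = Add(4, Mul(-1, -4)) = Add(4, 4) = 8)
Function('j')(Z) = Add(8, Pow(Z, 2))
Pow(Add(Function('j')(Function('g')(5, -1)), Pow(Add(85, 128), -1)), 2) = Pow(Add(Add(8, Pow(Pow(Add(Pow(5, 2), Pow(-1, 2)), Rational(1, 2)), 2)), Pow(Add(85, 128), -1)), 2) = Pow(Add(Add(8, Pow(Pow(Add(25, 1), Rational(1, 2)), 2)), Pow(213, -1)), 2) = Pow(Add(Add(8, Pow(Pow(26, Rational(1, 2)), 2)), Rational(1, 213)), 2) = Pow(Add(Add(8, 26), Rational(1, 213)), 2) = Pow(Add(34, Rational(1, 213)), 2) = Pow(Rational(7243, 213), 2) = Rational(52461049, 45369)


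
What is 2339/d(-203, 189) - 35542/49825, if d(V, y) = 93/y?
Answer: 7340960723/1544575 ≈ 4752.7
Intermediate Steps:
2339/d(-203, 189) - 35542/49825 = 2339/((93/189)) - 35542/49825 = 2339/((93*(1/189))) - 35542*1/49825 = 2339/(31/63) - 35542/49825 = 2339*(63/31) - 35542/49825 = 147357/31 - 35542/49825 = 7340960723/1544575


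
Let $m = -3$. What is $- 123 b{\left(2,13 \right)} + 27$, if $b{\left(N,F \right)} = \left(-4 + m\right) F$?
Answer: $11220$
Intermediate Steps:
$b{\left(N,F \right)} = - 7 F$ ($b{\left(N,F \right)} = \left(-4 - 3\right) F = - 7 F$)
$- 123 b{\left(2,13 \right)} + 27 = - 123 \left(\left(-7\right) 13\right) + 27 = \left(-123\right) \left(-91\right) + 27 = 11193 + 27 = 11220$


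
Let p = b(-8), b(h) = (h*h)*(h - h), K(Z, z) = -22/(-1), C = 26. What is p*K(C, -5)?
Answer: 0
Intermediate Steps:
K(Z, z) = 22 (K(Z, z) = -22*(-1) = 22)
b(h) = 0 (b(h) = h**2*0 = 0)
p = 0
p*K(C, -5) = 0*22 = 0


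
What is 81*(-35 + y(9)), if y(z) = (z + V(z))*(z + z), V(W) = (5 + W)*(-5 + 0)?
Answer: -91773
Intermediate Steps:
V(W) = -25 - 5*W (V(W) = (5 + W)*(-5) = -25 - 5*W)
y(z) = 2*z*(-25 - 4*z) (y(z) = (z + (-25 - 5*z))*(z + z) = (-25 - 4*z)*(2*z) = 2*z*(-25 - 4*z))
81*(-35 + y(9)) = 81*(-35 - 2*9*(25 + 4*9)) = 81*(-35 - 2*9*(25 + 36)) = 81*(-35 - 2*9*61) = 81*(-35 - 1098) = 81*(-1133) = -91773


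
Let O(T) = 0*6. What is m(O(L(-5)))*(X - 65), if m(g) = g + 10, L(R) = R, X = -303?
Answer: -3680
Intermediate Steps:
O(T) = 0
m(g) = 10 + g
m(O(L(-5)))*(X - 65) = (10 + 0)*(-303 - 65) = 10*(-368) = -3680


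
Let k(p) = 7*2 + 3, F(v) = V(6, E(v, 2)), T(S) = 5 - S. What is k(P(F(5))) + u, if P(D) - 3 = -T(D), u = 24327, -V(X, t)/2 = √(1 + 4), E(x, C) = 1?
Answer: 24344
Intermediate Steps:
V(X, t) = -2*√5 (V(X, t) = -2*√(1 + 4) = -2*√5)
F(v) = -2*√5
P(D) = -2 + D (P(D) = 3 - (5 - D) = 3 + (-5 + D) = -2 + D)
k(p) = 17 (k(p) = 14 + 3 = 17)
k(P(F(5))) + u = 17 + 24327 = 24344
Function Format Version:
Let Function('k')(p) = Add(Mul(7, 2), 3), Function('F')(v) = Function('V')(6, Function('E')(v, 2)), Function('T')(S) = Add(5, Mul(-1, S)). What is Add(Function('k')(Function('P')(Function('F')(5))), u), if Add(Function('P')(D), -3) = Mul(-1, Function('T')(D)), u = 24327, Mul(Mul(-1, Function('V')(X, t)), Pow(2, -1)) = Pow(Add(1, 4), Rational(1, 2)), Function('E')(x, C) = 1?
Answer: 24344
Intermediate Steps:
Function('V')(X, t) = Mul(-2, Pow(5, Rational(1, 2))) (Function('V')(X, t) = Mul(-2, Pow(Add(1, 4), Rational(1, 2))) = Mul(-2, Pow(5, Rational(1, 2))))
Function('F')(v) = Mul(-2, Pow(5, Rational(1, 2)))
Function('P')(D) = Add(-2, D) (Function('P')(D) = Add(3, Mul(-1, Add(5, Mul(-1, D)))) = Add(3, Add(-5, D)) = Add(-2, D))
Function('k')(p) = 17 (Function('k')(p) = Add(14, 3) = 17)
Add(Function('k')(Function('P')(Function('F')(5))), u) = Add(17, 24327) = 24344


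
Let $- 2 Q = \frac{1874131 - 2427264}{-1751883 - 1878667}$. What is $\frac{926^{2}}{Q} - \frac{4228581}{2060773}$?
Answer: $- \frac{1832975187494002439}{162840221687} \approx -1.1256 \cdot 10^{7}$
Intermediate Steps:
$Q = - \frac{79019}{1037300}$ ($Q = - \frac{\left(1874131 - 2427264\right) \frac{1}{-1751883 - 1878667}}{2} = - \frac{\left(-553133\right) \frac{1}{-3630550}}{2} = - \frac{\left(-553133\right) \left(- \frac{1}{3630550}\right)}{2} = \left(- \frac{1}{2}\right) \frac{79019}{518650} = - \frac{79019}{1037300} \approx -0.076178$)
$\frac{926^{2}}{Q} - \frac{4228581}{2060773} = \frac{926^{2}}{- \frac{79019}{1037300}} - \frac{4228581}{2060773} = 857476 \left(- \frac{1037300}{79019}\right) - \frac{4228581}{2060773} = - \frac{889459854800}{79019} - \frac{4228581}{2060773} = - \frac{1832975187494002439}{162840221687}$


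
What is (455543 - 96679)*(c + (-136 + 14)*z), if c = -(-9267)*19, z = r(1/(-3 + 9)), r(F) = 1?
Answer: 63142479664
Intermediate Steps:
z = 1
c = 176073 (c = -3089*(-57) = 176073)
(455543 - 96679)*(c + (-136 + 14)*z) = (455543 - 96679)*(176073 + (-136 + 14)*1) = 358864*(176073 - 122*1) = 358864*(176073 - 122) = 358864*175951 = 63142479664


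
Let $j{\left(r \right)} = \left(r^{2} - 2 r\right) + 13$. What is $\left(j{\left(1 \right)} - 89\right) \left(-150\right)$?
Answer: $11550$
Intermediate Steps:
$j{\left(r \right)} = 13 + r^{2} - 2 r$
$\left(j{\left(1 \right)} - 89\right) \left(-150\right) = \left(\left(13 + 1^{2} - 2\right) - 89\right) \left(-150\right) = \left(\left(13 + 1 - 2\right) - 89\right) \left(-150\right) = \left(12 - 89\right) \left(-150\right) = \left(-77\right) \left(-150\right) = 11550$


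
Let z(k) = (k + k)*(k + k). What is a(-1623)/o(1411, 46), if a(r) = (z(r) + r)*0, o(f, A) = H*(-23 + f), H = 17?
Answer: 0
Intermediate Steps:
o(f, A) = -391 + 17*f (o(f, A) = 17*(-23 + f) = -391 + 17*f)
z(k) = 4*k**2 (z(k) = (2*k)*(2*k) = 4*k**2)
a(r) = 0 (a(r) = (4*r**2 + r)*0 = (r + 4*r**2)*0 = 0)
a(-1623)/o(1411, 46) = 0/(-391 + 17*1411) = 0/(-391 + 23987) = 0/23596 = 0*(1/23596) = 0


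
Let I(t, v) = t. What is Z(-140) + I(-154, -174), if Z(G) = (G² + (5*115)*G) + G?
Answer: -61194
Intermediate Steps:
Z(G) = G² + 576*G (Z(G) = (G² + 575*G) + G = G² + 576*G)
Z(-140) + I(-154, -174) = -140*(576 - 140) - 154 = -140*436 - 154 = -61040 - 154 = -61194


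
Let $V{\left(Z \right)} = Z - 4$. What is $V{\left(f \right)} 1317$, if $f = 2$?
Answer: $-2634$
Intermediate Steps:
$V{\left(Z \right)} = -4 + Z$
$V{\left(f \right)} 1317 = \left(-4 + 2\right) 1317 = \left(-2\right) 1317 = -2634$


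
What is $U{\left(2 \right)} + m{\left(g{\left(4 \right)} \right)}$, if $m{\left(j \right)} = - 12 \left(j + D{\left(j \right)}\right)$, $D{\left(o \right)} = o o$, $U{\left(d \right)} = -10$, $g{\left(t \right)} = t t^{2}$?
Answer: $-49930$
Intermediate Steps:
$g{\left(t \right)} = t^{3}$
$D{\left(o \right)} = o^{2}$
$m{\left(j \right)} = - 12 j - 12 j^{2}$ ($m{\left(j \right)} = - 12 \left(j + j^{2}\right) = - 12 j - 12 j^{2}$)
$U{\left(2 \right)} + m{\left(g{\left(4 \right)} \right)} = -10 + 12 \cdot 4^{3} \left(-1 - 4^{3}\right) = -10 + 12 \cdot 64 \left(-1 - 64\right) = -10 + 12 \cdot 64 \left(-65\right) = -10 - 49920 = -49930$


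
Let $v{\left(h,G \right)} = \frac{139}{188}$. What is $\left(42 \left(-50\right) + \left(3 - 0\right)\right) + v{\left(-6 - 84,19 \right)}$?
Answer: $- \frac{394097}{188} \approx -2096.3$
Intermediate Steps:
$v{\left(h,G \right)} = \frac{139}{188}$ ($v{\left(h,G \right)} = 139 \cdot \frac{1}{188} = \frac{139}{188}$)
$\left(42 \left(-50\right) + \left(3 - 0\right)\right) + v{\left(-6 - 84,19 \right)} = \left(42 \left(-50\right) + \left(3 - 0\right)\right) + \frac{139}{188} = \left(-2100 + \left(3 + 0\right)\right) + \frac{139}{188} = \left(-2100 + 3\right) + \frac{139}{188} = -2097 + \frac{139}{188} = - \frac{394097}{188}$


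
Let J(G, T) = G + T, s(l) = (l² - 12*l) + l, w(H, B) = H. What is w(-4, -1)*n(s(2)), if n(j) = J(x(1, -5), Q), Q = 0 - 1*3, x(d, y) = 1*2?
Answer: 4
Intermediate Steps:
x(d, y) = 2
Q = -3 (Q = 0 - 3 = -3)
s(l) = l² - 11*l
n(j) = -1 (n(j) = 2 - 3 = -1)
w(-4, -1)*n(s(2)) = -4*(-1) = 4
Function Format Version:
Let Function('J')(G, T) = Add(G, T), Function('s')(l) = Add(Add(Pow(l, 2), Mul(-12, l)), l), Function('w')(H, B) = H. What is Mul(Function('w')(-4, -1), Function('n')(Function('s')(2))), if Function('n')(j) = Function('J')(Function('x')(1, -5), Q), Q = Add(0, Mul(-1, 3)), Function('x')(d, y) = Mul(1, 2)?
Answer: 4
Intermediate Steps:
Function('x')(d, y) = 2
Q = -3 (Q = Add(0, -3) = -3)
Function('s')(l) = Add(Pow(l, 2), Mul(-11, l))
Function('n')(j) = -1 (Function('n')(j) = Add(2, -3) = -1)
Mul(Function('w')(-4, -1), Function('n')(Function('s')(2))) = Mul(-4, -1) = 4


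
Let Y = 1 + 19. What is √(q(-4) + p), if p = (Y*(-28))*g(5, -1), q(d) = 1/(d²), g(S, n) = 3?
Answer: I*√26879/4 ≈ 40.987*I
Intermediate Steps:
q(d) = d⁻²
Y = 20
p = -1680 (p = (20*(-28))*3 = -560*3 = -1680)
√(q(-4) + p) = √((-4)⁻² - 1680) = √(1/16 - 1680) = √(-26879/16) = I*√26879/4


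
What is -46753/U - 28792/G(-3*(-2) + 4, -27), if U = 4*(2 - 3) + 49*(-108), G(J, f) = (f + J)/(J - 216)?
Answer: -31410586191/90032 ≈ -3.4888e+5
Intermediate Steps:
G(J, f) = (J + f)/(-216 + J)
U = -5296 (U = 4*(-1) - 5292 = -4 - 5292 = -5296)
-46753/U - 28792/G(-3*(-2) + 4, -27) = -46753/(-5296) - 28792*(-216 + (-3*(-2) + 4))/((-3*(-2) + 4) - 27) = -46753*(-1/5296) - 28792*(-216 + (6 + 4))/((6 + 4) - 27) = 46753/5296 - 28792*(-216 + 10)/(10 - 27) = 46753/5296 - 28792/(-17/(-206)) = 46753/5296 - 28792/((-1/206*(-17))) = 46753/5296 - 28792/17/206 = 46753/5296 - 28792*206/17 = 46753/5296 - 5931152/17 = -31410586191/90032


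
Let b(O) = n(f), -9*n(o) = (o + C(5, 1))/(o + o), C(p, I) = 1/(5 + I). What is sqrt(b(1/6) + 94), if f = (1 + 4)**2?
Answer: sqrt(760947)/90 ≈ 9.6925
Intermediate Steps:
f = 25 (f = 5**2 = 25)
n(o) = -(1/6 + o)/(18*o) (n(o) = -(o + 1/(5 + 1))/(9*(o + o)) = -(o + 1/6)/(9*(2*o)) = -(o + 1/6)*1/(2*o)/9 = -(1/6 + o)*1/(2*o)/9 = -(1/6 + o)/(18*o))
b(O) = -151/2700 (b(O) = (1/108)*(-1 - 6*25)/25 = (1/108)*(1/25)*(-1 - 150) = (1/108)*(1/25)*(-151) = -151/2700)
sqrt(b(1/6) + 94) = sqrt(-151/2700 + 94) = sqrt(253649/2700) = sqrt(760947)/90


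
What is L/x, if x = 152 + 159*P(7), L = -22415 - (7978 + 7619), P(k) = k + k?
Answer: -19006/1189 ≈ -15.985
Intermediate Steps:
P(k) = 2*k
L = -38012 (L = -22415 - 1*15597 = -22415 - 15597 = -38012)
x = 2378 (x = 152 + 159*(2*7) = 152 + 159*14 = 152 + 2226 = 2378)
L/x = -38012/2378 = -38012*1/2378 = -19006/1189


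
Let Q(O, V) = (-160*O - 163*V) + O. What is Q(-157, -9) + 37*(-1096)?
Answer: -14122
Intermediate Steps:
Q(O, V) = -163*V - 159*O (Q(O, V) = (-163*V - 160*O) + O = -163*V - 159*O)
Q(-157, -9) + 37*(-1096) = (-163*(-9) - 159*(-157)) + 37*(-1096) = (1467 + 24963) - 40552 = 26430 - 40552 = -14122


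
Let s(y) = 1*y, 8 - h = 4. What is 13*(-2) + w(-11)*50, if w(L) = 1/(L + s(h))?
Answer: -232/7 ≈ -33.143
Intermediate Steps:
h = 4 (h = 8 - 1*4 = 8 - 4 = 4)
s(y) = y
w(L) = 1/(4 + L) (w(L) = 1/(L + 4) = 1/(4 + L))
13*(-2) + w(-11)*50 = 13*(-2) + 50/(4 - 11) = -26 + 50/(-7) = -26 - ⅐*50 = -26 - 50/7 = -232/7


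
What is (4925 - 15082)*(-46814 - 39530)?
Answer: 876996008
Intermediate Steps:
(4925 - 15082)*(-46814 - 39530) = -10157*(-86344) = 876996008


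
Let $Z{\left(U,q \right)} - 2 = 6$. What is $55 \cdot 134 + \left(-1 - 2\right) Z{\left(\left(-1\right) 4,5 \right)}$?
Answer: $7346$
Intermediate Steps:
$Z{\left(U,q \right)} = 8$ ($Z{\left(U,q \right)} = 2 + 6 = 8$)
$55 \cdot 134 + \left(-1 - 2\right) Z{\left(\left(-1\right) 4,5 \right)} = 55 \cdot 134 + \left(-1 - 2\right) 8 = 7370 - 24 = 7346$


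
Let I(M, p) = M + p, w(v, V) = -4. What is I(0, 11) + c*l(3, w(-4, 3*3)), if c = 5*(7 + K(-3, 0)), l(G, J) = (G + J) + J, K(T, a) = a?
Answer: -164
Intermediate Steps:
l(G, J) = G + 2*J
c = 35 (c = 5*(7 + 0) = 5*7 = 35)
I(0, 11) + c*l(3, w(-4, 3*3)) = (0 + 11) + 35*(3 + 2*(-4)) = 11 + 35*(3 - 8) = 11 + 35*(-5) = 11 - 175 = -164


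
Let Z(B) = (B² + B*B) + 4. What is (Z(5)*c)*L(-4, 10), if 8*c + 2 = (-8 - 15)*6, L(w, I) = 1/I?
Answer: -189/2 ≈ -94.500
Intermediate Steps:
Z(B) = 4 + 2*B² (Z(B) = (B² + B²) + 4 = 2*B² + 4 = 4 + 2*B²)
c = -35/2 (c = -¼ + ((-8 - 15)*6)/8 = -¼ + (-23*6)/8 = -¼ + (⅛)*(-138) = -¼ - 69/4 = -35/2 ≈ -17.500)
(Z(5)*c)*L(-4, 10) = ((4 + 2*5²)*(-35/2))/10 = ((4 + 2*25)*(-35/2))*(⅒) = ((4 + 50)*(-35/2))*(⅒) = (54*(-35/2))*(⅒) = -945*⅒ = -189/2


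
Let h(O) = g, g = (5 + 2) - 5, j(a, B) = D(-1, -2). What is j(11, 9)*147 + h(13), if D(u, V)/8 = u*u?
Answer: 1178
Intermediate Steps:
D(u, V) = 8*u² (D(u, V) = 8*(u*u) = 8*u²)
j(a, B) = 8 (j(a, B) = 8*(-1)² = 8*1 = 8)
g = 2 (g = 7 - 5 = 2)
h(O) = 2
j(11, 9)*147 + h(13) = 8*147 + 2 = 1176 + 2 = 1178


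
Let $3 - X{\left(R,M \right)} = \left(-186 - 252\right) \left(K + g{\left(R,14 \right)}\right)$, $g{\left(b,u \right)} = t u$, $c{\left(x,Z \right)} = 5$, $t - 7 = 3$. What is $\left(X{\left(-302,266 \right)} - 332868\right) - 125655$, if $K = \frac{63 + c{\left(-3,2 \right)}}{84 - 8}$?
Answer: $- \frac{7539354}{19} \approx -3.9681 \cdot 10^{5}$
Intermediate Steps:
$t = 10$ ($t = 7 + 3 = 10$)
$g{\left(b,u \right)} = 10 u$
$K = \frac{17}{19}$ ($K = \frac{63 + 5}{84 - 8} = \frac{68}{76} = 68 \cdot \frac{1}{76} = \frac{17}{19} \approx 0.89474$)
$X{\left(R,M \right)} = \frac{1172583}{19}$ ($X{\left(R,M \right)} = 3 - \left(-186 - 252\right) \left(\frac{17}{19} + 10 \cdot 14\right) = 3 - - 438 \left(\frac{17}{19} + 140\right) = 3 - \left(-438\right) \frac{2677}{19} = 3 - - \frac{1172526}{19} = 3 + \frac{1172526}{19} = \frac{1172583}{19}$)
$\left(X{\left(-302,266 \right)} - 332868\right) - 125655 = \left(\frac{1172583}{19} - 332868\right) - 125655 = - \frac{5151909}{19} - 125655 = - \frac{7539354}{19}$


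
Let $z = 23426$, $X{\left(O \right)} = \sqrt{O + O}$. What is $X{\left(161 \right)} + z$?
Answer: $23426 + \sqrt{322} \approx 23444.0$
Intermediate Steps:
$X{\left(O \right)} = \sqrt{2} \sqrt{O}$ ($X{\left(O \right)} = \sqrt{2 O} = \sqrt{2} \sqrt{O}$)
$X{\left(161 \right)} + z = \sqrt{2} \sqrt{161} + 23426 = \sqrt{322} + 23426 = 23426 + \sqrt{322}$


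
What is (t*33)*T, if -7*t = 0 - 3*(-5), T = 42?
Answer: -2970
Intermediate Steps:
t = -15/7 (t = -(0 - 3*(-5))/7 = -(0 + 15)/7 = -⅐*15 = -15/7 ≈ -2.1429)
(t*33)*T = -15/7*33*42 = -495/7*42 = -2970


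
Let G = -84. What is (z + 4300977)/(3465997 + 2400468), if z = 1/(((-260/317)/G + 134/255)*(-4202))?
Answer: 1824566114235163/2488679490835010 ≈ 0.73315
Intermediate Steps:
z = -188615/424221314 (z = 1/((-260/317/(-84) + 134/255)*(-4202)) = 1/((-260*1/317*(-1/84) + 134*(1/255))*(-4202)) = 1/((-260/317*(-1/84) + 134/255)*(-4202)) = 1/((65/6657 + 134/255)*(-4202)) = 1/((100957/188615)*(-4202)) = 1/(-424221314/188615) = -188615/424221314 ≈ -0.00044461)
(z + 4300977)/(3465997 + 2400468) = (-188615/424221314 + 4300977)/(3465997 + 2400468) = (1824566114235163/424221314)/5866465 = (1824566114235163/424221314)*(1/5866465) = 1824566114235163/2488679490835010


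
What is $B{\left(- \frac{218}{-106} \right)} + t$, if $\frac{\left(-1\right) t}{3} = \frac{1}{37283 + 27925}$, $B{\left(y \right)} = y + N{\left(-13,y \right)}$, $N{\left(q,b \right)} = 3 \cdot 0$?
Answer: $\frac{2369171}{1152008} \approx 2.0566$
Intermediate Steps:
$N{\left(q,b \right)} = 0$
$B{\left(y \right)} = y$ ($B{\left(y \right)} = y + 0 = y$)
$t = - \frac{1}{21736}$ ($t = - \frac{3}{37283 + 27925} = - \frac{3}{65208} = \left(-3\right) \frac{1}{65208} = - \frac{1}{21736} \approx -4.6007 \cdot 10^{-5}$)
$B{\left(- \frac{218}{-106} \right)} + t = - \frac{218}{-106} - \frac{1}{21736} = \left(-218\right) \left(- \frac{1}{106}\right) - \frac{1}{21736} = \frac{109}{53} - \frac{1}{21736} = \frac{2369171}{1152008}$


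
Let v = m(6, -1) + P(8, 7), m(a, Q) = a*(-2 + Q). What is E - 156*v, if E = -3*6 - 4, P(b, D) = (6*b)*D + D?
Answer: -50722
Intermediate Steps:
P(b, D) = D + 6*D*b (P(b, D) = 6*D*b + D = D + 6*D*b)
E = -22 (E = -18 - 4 = -22)
v = 325 (v = 6*(-2 - 1) + 7*(1 + 6*8) = 6*(-3) + 7*(1 + 48) = -18 + 7*49 = -18 + 343 = 325)
E - 156*v = -22 - 156*325 = -22 - 50700 = -50722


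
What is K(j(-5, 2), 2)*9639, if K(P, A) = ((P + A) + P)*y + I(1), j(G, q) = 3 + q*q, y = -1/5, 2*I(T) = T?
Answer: -260253/10 ≈ -26025.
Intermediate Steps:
I(T) = T/2
y = -⅕ (y = -1*⅕ = -⅕ ≈ -0.20000)
j(G, q) = 3 + q²
K(P, A) = ½ - 2*P/5 - A/5 (K(P, A) = ((P + A) + P)*(-⅕) + (½)*1 = ((A + P) + P)*(-⅕) + ½ = (A + 2*P)*(-⅕) + ½ = (-2*P/5 - A/5) + ½ = ½ - 2*P/5 - A/5)
K(j(-5, 2), 2)*9639 = (½ - 2*(3 + 2²)/5 - ⅕*2)*9639 = (½ - 2*(3 + 4)/5 - ⅖)*9639 = (½ - ⅖*7 - ⅖)*9639 = (½ - 14/5 - ⅖)*9639 = -27/10*9639 = -260253/10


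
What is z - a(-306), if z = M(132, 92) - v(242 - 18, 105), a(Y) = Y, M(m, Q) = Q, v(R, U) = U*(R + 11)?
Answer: -24277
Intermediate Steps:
v(R, U) = U*(11 + R)
z = -24583 (z = 92 - 105*(11 + (242 - 18)) = 92 - 105*(11 + 224) = 92 - 105*235 = 92 - 1*24675 = 92 - 24675 = -24583)
z - a(-306) = -24583 - 1*(-306) = -24583 + 306 = -24277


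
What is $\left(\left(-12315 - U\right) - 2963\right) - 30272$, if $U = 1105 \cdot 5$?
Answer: $-51075$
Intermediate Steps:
$U = 5525$
$\left(\left(-12315 - U\right) - 2963\right) - 30272 = \left(\left(-12315 - 5525\right) - 2963\right) - 30272 = \left(-17840 - 2963\right) - 30272 = -20803 - 30272 = -51075$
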